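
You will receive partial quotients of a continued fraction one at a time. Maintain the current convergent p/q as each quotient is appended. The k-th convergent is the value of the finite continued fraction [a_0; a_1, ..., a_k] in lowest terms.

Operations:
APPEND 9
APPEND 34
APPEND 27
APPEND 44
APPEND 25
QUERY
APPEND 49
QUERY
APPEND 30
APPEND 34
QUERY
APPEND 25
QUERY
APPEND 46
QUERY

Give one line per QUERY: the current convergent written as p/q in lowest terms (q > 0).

9143773/1012669
448410296/49661251
458137800498/50738568017
11466906465103/1269955050624
527935835195236/58468670896721

APPEND 9: p_0 = 9·1 + 0 = 9, q_0 = 9·0 + 1 = 1 → 9/1
APPEND 34: p_1 = 34·9 + 1 = 307, q_1 = 34·1 + 0 = 34 → 307/34
APPEND 27: p_2 = 27·307 + 9 = 8298, q_2 = 27·34 + 1 = 919 → 8298/919
APPEND 44: p_3 = 44·8298 + 307 = 365419, q_3 = 44·919 + 34 = 40470 → 365419/40470
APPEND 25: p_4 = 25·365419 + 8298 = 9143773, q_4 = 25·40470 + 919 = 1012669 → 9143773/1012669
APPEND 49: p_5 = 49·9143773 + 365419 = 448410296, q_5 = 49·1012669 + 40470 = 49661251 → 448410296/49661251
APPEND 30: p_6 = 30·448410296 + 9143773 = 13461452653, q_6 = 30·49661251 + 1012669 = 1490850199 → 13461452653/1490850199
APPEND 34: p_7 = 34·13461452653 + 448410296 = 458137800498, q_7 = 34·1490850199 + 49661251 = 50738568017 → 458137800498/50738568017
APPEND 25: p_8 = 25·458137800498 + 13461452653 = 11466906465103, q_8 = 25·50738568017 + 1490850199 = 1269955050624 → 11466906465103/1269955050624
APPEND 46: p_9 = 46·11466906465103 + 458137800498 = 527935835195236, q_9 = 46·1269955050624 + 50738568017 = 58468670896721 → 527935835195236/58468670896721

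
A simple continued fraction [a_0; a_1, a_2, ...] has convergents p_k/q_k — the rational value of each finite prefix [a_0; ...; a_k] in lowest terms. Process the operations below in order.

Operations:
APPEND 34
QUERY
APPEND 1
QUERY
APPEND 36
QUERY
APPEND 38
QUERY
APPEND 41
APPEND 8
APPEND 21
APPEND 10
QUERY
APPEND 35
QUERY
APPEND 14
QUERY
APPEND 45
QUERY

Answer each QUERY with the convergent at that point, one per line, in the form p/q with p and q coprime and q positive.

34/1
35/1
1294/37
49207/1407
3438272815/98312229
120681755861/3450712918
1692982854869/48408293081
76304910224966/2181823901563

APPEND 34: p_0 = 34·1 + 0 = 34, q_0 = 34·0 + 1 = 1 → 34/1
APPEND 1: p_1 = 1·34 + 1 = 35, q_1 = 1·1 + 0 = 1 → 35/1
APPEND 36: p_2 = 36·35 + 34 = 1294, q_2 = 36·1 + 1 = 37 → 1294/37
APPEND 38: p_3 = 38·1294 + 35 = 49207, q_3 = 38·37 + 1 = 1407 → 49207/1407
APPEND 41: p_4 = 41·49207 + 1294 = 2018781, q_4 = 41·1407 + 37 = 57724 → 2018781/57724
APPEND 8: p_5 = 8·2018781 + 49207 = 16199455, q_5 = 8·57724 + 1407 = 463199 → 16199455/463199
APPEND 21: p_6 = 21·16199455 + 2018781 = 342207336, q_6 = 21·463199 + 57724 = 9784903 → 342207336/9784903
APPEND 10: p_7 = 10·342207336 + 16199455 = 3438272815, q_7 = 10·9784903 + 463199 = 98312229 → 3438272815/98312229
APPEND 35: p_8 = 35·3438272815 + 342207336 = 120681755861, q_8 = 35·98312229 + 9784903 = 3450712918 → 120681755861/3450712918
APPEND 14: p_9 = 14·120681755861 + 3438272815 = 1692982854869, q_9 = 14·3450712918 + 98312229 = 48408293081 → 1692982854869/48408293081
APPEND 45: p_10 = 45·1692982854869 + 120681755861 = 76304910224966, q_10 = 45·48408293081 + 3450712918 = 2181823901563 → 76304910224966/2181823901563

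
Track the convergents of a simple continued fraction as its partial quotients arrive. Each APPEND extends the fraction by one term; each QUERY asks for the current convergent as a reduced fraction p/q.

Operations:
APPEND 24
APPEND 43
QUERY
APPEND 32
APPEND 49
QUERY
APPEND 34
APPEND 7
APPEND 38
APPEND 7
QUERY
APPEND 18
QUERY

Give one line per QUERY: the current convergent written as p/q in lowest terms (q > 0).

APPEND 24: p_0 = 24·1 + 0 = 24, q_0 = 24·0 + 1 = 1 → 24/1
APPEND 43: p_1 = 43·24 + 1 = 1033, q_1 = 43·1 + 0 = 43 → 1033/43
APPEND 32: p_2 = 32·1033 + 24 = 33080, q_2 = 32·43 + 1 = 1377 → 33080/1377
APPEND 49: p_3 = 49·33080 + 1033 = 1621953, q_3 = 49·1377 + 43 = 67516 → 1621953/67516
APPEND 34: p_4 = 34·1621953 + 33080 = 55179482, q_4 = 34·67516 + 1377 = 2296921 → 55179482/2296921
APPEND 7: p_5 = 7·55179482 + 1621953 = 387878327, q_5 = 7·2296921 + 67516 = 16145963 → 387878327/16145963
APPEND 38: p_6 = 38·387878327 + 55179482 = 14794555908, q_6 = 38·16145963 + 2296921 = 615843515 → 14794555908/615843515
APPEND 7: p_7 = 7·14794555908 + 387878327 = 103949769683, q_7 = 7·615843515 + 16145963 = 4327050568 → 103949769683/4327050568
APPEND 18: p_8 = 18·103949769683 + 14794555908 = 1885890410202, q_8 = 18·4327050568 + 615843515 = 78502753739 → 1885890410202/78502753739

1033/43
1621953/67516
103949769683/4327050568
1885890410202/78502753739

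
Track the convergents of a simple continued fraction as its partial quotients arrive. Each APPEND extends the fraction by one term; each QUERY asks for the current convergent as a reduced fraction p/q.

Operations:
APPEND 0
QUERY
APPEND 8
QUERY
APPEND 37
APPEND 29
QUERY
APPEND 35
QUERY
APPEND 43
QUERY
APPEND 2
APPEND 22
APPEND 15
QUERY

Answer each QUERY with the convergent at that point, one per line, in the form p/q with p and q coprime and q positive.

0/1
1/8
1074/8621
37627/302032
1619035/12995997
1108541232/8898262561

APPEND 0: p_0 = 0·1 + 0 = 0, q_0 = 0·0 + 1 = 1 → 0/1
APPEND 8: p_1 = 8·0 + 1 = 1, q_1 = 8·1 + 0 = 8 → 1/8
APPEND 37: p_2 = 37·1 + 0 = 37, q_2 = 37·8 + 1 = 297 → 37/297
APPEND 29: p_3 = 29·37 + 1 = 1074, q_3 = 29·297 + 8 = 8621 → 1074/8621
APPEND 35: p_4 = 35·1074 + 37 = 37627, q_4 = 35·8621 + 297 = 302032 → 37627/302032
APPEND 43: p_5 = 43·37627 + 1074 = 1619035, q_5 = 43·302032 + 8621 = 12995997 → 1619035/12995997
APPEND 2: p_6 = 2·1619035 + 37627 = 3275697, q_6 = 2·12995997 + 302032 = 26294026 → 3275697/26294026
APPEND 22: p_7 = 22·3275697 + 1619035 = 73684369, q_7 = 22·26294026 + 12995997 = 591464569 → 73684369/591464569
APPEND 15: p_8 = 15·73684369 + 3275697 = 1108541232, q_8 = 15·591464569 + 26294026 = 8898262561 → 1108541232/8898262561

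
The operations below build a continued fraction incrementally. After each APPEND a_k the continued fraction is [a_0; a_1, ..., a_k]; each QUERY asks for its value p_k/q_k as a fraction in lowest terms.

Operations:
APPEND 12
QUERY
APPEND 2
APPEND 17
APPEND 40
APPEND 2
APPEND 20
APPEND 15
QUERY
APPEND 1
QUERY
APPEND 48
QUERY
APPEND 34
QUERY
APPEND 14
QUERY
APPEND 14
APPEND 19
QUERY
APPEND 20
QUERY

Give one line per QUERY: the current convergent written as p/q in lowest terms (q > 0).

12/1
10932122/875569
11658567/933751
570543338/45695617
19410132059/1554584729
272312392164/21809881823
73076201216909/5852775556592
1465355807960535/117362404062091

APPEND 12: p_0 = 12·1 + 0 = 12, q_0 = 12·0 + 1 = 1 → 12/1
APPEND 2: p_1 = 2·12 + 1 = 25, q_1 = 2·1 + 0 = 2 → 25/2
APPEND 17: p_2 = 17·25 + 12 = 437, q_2 = 17·2 + 1 = 35 → 437/35
APPEND 40: p_3 = 40·437 + 25 = 17505, q_3 = 40·35 + 2 = 1402 → 17505/1402
APPEND 2: p_4 = 2·17505 + 437 = 35447, q_4 = 2·1402 + 35 = 2839 → 35447/2839
APPEND 20: p_5 = 20·35447 + 17505 = 726445, q_5 = 20·2839 + 1402 = 58182 → 726445/58182
APPEND 15: p_6 = 15·726445 + 35447 = 10932122, q_6 = 15·58182 + 2839 = 875569 → 10932122/875569
APPEND 1: p_7 = 1·10932122 + 726445 = 11658567, q_7 = 1·875569 + 58182 = 933751 → 11658567/933751
APPEND 48: p_8 = 48·11658567 + 10932122 = 570543338, q_8 = 48·933751 + 875569 = 45695617 → 570543338/45695617
APPEND 34: p_9 = 34·570543338 + 11658567 = 19410132059, q_9 = 34·45695617 + 933751 = 1554584729 → 19410132059/1554584729
APPEND 14: p_10 = 14·19410132059 + 570543338 = 272312392164, q_10 = 14·1554584729 + 45695617 = 21809881823 → 272312392164/21809881823
APPEND 14: p_11 = 14·272312392164 + 19410132059 = 3831783622355, q_11 = 14·21809881823 + 1554584729 = 306892930251 → 3831783622355/306892930251
APPEND 19: p_12 = 19·3831783622355 + 272312392164 = 73076201216909, q_12 = 19·306892930251 + 21809881823 = 5852775556592 → 73076201216909/5852775556592
APPEND 20: p_13 = 20·73076201216909 + 3831783622355 = 1465355807960535, q_13 = 20·5852775556592 + 306892930251 = 117362404062091 → 1465355807960535/117362404062091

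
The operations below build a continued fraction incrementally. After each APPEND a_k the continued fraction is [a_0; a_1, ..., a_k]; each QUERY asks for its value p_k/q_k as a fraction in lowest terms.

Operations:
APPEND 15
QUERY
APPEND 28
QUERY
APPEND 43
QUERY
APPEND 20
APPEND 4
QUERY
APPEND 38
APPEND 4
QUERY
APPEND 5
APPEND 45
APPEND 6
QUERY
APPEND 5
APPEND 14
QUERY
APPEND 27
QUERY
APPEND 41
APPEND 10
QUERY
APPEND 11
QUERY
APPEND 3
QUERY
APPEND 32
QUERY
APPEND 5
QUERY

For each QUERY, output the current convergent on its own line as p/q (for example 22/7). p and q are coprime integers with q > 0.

15/1
421/28
18118/1205
1469242/97717
226245150/15047213
323148216917/21492085247
23694765261217/1575901980089
641428063270309/42660382740606
263863881656709169/17549176326189956
2928824943583144745/194791591182434451
9050338712406143404/601923949873493309
292539663740579733673/19456357987134220339
1471748657415304811769/97883713885544595004

APPEND 15: p_0 = 15·1 + 0 = 15, q_0 = 15·0 + 1 = 1 → 15/1
APPEND 28: p_1 = 28·15 + 1 = 421, q_1 = 28·1 + 0 = 28 → 421/28
APPEND 43: p_2 = 43·421 + 15 = 18118, q_2 = 43·28 + 1 = 1205 → 18118/1205
APPEND 20: p_3 = 20·18118 + 421 = 362781, q_3 = 20·1205 + 28 = 24128 → 362781/24128
APPEND 4: p_4 = 4·362781 + 18118 = 1469242, q_4 = 4·24128 + 1205 = 97717 → 1469242/97717
APPEND 38: p_5 = 38·1469242 + 362781 = 56193977, q_5 = 38·97717 + 24128 = 3737374 → 56193977/3737374
APPEND 4: p_6 = 4·56193977 + 1469242 = 226245150, q_6 = 4·3737374 + 97717 = 15047213 → 226245150/15047213
APPEND 5: p_7 = 5·226245150 + 56193977 = 1187419727, q_7 = 5·15047213 + 3737374 = 78973439 → 1187419727/78973439
APPEND 45: p_8 = 45·1187419727 + 226245150 = 53660132865, q_8 = 45·78973439 + 15047213 = 3568851968 → 53660132865/3568851968
APPEND 6: p_9 = 6·53660132865 + 1187419727 = 323148216917, q_9 = 6·3568851968 + 78973439 = 21492085247 → 323148216917/21492085247
APPEND 5: p_10 = 5·323148216917 + 53660132865 = 1669401217450, q_10 = 5·21492085247 + 3568851968 = 111029278203 → 1669401217450/111029278203
APPEND 14: p_11 = 14·1669401217450 + 323148216917 = 23694765261217, q_11 = 14·111029278203 + 21492085247 = 1575901980089 → 23694765261217/1575901980089
APPEND 27: p_12 = 27·23694765261217 + 1669401217450 = 641428063270309, q_12 = 27·1575901980089 + 111029278203 = 42660382740606 → 641428063270309/42660382740606
APPEND 41: p_13 = 41·641428063270309 + 23694765261217 = 26322245359343886, q_13 = 41·42660382740606 + 1575901980089 = 1750651594344935 → 26322245359343886/1750651594344935
APPEND 10: p_14 = 10·26322245359343886 + 641428063270309 = 263863881656709169, q_14 = 10·1750651594344935 + 42660382740606 = 17549176326189956 → 263863881656709169/17549176326189956
APPEND 11: p_15 = 11·263863881656709169 + 26322245359343886 = 2928824943583144745, q_15 = 11·17549176326189956 + 1750651594344935 = 194791591182434451 → 2928824943583144745/194791591182434451
APPEND 3: p_16 = 3·2928824943583144745 + 263863881656709169 = 9050338712406143404, q_16 = 3·194791591182434451 + 17549176326189956 = 601923949873493309 → 9050338712406143404/601923949873493309
APPEND 32: p_17 = 32·9050338712406143404 + 2928824943583144745 = 292539663740579733673, q_17 = 32·601923949873493309 + 194791591182434451 = 19456357987134220339 → 292539663740579733673/19456357987134220339
APPEND 5: p_18 = 5·292539663740579733673 + 9050338712406143404 = 1471748657415304811769, q_18 = 5·19456357987134220339 + 601923949873493309 = 97883713885544595004 → 1471748657415304811769/97883713885544595004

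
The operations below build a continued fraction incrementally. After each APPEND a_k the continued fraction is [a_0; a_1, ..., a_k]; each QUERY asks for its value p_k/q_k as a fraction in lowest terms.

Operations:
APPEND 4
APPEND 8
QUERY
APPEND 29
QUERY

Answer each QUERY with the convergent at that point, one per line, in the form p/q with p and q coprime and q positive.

APPEND 4: p_0 = 4·1 + 0 = 4, q_0 = 4·0 + 1 = 1 → 4/1
APPEND 8: p_1 = 8·4 + 1 = 33, q_1 = 8·1 + 0 = 8 → 33/8
APPEND 29: p_2 = 29·33 + 4 = 961, q_2 = 29·8 + 1 = 233 → 961/233

33/8
961/233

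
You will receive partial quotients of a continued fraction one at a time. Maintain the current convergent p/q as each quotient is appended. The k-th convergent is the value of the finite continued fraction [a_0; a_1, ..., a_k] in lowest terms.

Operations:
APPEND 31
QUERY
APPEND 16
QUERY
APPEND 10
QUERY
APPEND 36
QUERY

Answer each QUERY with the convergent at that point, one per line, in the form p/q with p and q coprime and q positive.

31/1
497/16
5001/161
180533/5812

APPEND 31: p_0 = 31·1 + 0 = 31, q_0 = 31·0 + 1 = 1 → 31/1
APPEND 16: p_1 = 16·31 + 1 = 497, q_1 = 16·1 + 0 = 16 → 497/16
APPEND 10: p_2 = 10·497 + 31 = 5001, q_2 = 10·16 + 1 = 161 → 5001/161
APPEND 36: p_3 = 36·5001 + 497 = 180533, q_3 = 36·161 + 16 = 5812 → 180533/5812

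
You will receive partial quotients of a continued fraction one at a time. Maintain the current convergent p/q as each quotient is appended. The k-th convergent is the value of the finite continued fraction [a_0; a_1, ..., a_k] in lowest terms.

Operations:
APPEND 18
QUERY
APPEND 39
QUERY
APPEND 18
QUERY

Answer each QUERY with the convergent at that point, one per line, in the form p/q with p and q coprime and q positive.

18/1
703/39
12672/703

APPEND 18: p_0 = 18·1 + 0 = 18, q_0 = 18·0 + 1 = 1 → 18/1
APPEND 39: p_1 = 39·18 + 1 = 703, q_1 = 39·1 + 0 = 39 → 703/39
APPEND 18: p_2 = 18·703 + 18 = 12672, q_2 = 18·39 + 1 = 703 → 12672/703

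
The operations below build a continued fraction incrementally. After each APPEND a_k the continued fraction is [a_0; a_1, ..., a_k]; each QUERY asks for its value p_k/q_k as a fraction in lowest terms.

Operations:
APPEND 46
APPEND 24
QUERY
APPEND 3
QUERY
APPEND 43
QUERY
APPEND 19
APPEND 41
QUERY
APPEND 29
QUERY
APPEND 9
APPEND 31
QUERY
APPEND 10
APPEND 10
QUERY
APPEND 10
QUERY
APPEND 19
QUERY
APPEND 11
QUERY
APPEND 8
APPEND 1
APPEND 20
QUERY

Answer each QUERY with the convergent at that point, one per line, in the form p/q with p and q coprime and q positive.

APPEND 46: p_0 = 46·1 + 0 = 46, q_0 = 46·0 + 1 = 1 → 46/1
APPEND 24: p_1 = 24·46 + 1 = 1105, q_1 = 24·1 + 0 = 24 → 1105/24
APPEND 3: p_2 = 3·1105 + 46 = 3361, q_2 = 3·24 + 1 = 73 → 3361/73
APPEND 43: p_3 = 43·3361 + 1105 = 145628, q_3 = 43·73 + 24 = 3163 → 145628/3163
APPEND 19: p_4 = 19·145628 + 3361 = 2770293, q_4 = 19·3163 + 73 = 60170 → 2770293/60170
APPEND 41: p_5 = 41·2770293 + 145628 = 113727641, q_5 = 41·60170 + 3163 = 2470133 → 113727641/2470133
APPEND 29: p_6 = 29·113727641 + 2770293 = 3300871882, q_6 = 29·2470133 + 60170 = 71694027 → 3300871882/71694027
APPEND 9: p_7 = 9·3300871882 + 113727641 = 29821574579, q_7 = 9·71694027 + 2470133 = 647716376 → 29821574579/647716376
APPEND 31: p_8 = 31·29821574579 + 3300871882 = 927769683831, q_8 = 31·647716376 + 71694027 = 20150901683 → 927769683831/20150901683
APPEND 10: p_9 = 10·927769683831 + 29821574579 = 9307518412889, q_9 = 10·20150901683 + 647716376 = 202156733206 → 9307518412889/202156733206
APPEND 10: p_10 = 10·9307518412889 + 927769683831 = 94002953812721, q_10 = 10·202156733206 + 20150901683 = 2041718233743 → 94002953812721/2041718233743
APPEND 10: p_11 = 10·94002953812721 + 9307518412889 = 949337056540099, q_11 = 10·2041718233743 + 202156733206 = 20619339070636 → 949337056540099/20619339070636
APPEND 19: p_12 = 19·949337056540099 + 94002953812721 = 18131407028074602, q_12 = 19·20619339070636 + 2041718233743 = 393809160575827 → 18131407028074602/393809160575827
APPEND 11: p_13 = 11·18131407028074602 + 949337056540099 = 200394814365360721, q_13 = 11·393809160575827 + 20619339070636 = 4352520105404733 → 200394814365360721/4352520105404733
APPEND 8: p_14 = 8·200394814365360721 + 18131407028074602 = 1621289921950960370, q_14 = 8·4352520105404733 + 393809160575827 = 35213970003813691 → 1621289921950960370/35213970003813691
APPEND 1: p_15 = 1·1621289921950960370 + 200394814365360721 = 1821684736316321091, q_15 = 1·35213970003813691 + 4352520105404733 = 39566490109218424 → 1821684736316321091/39566490109218424
APPEND 20: p_16 = 20·1821684736316321091 + 1621289921950960370 = 38054984648277382190, q_16 = 20·39566490109218424 + 35213970003813691 = 826543772188182171 → 38054984648277382190/826543772188182171

1105/24
3361/73
145628/3163
113727641/2470133
3300871882/71694027
927769683831/20150901683
94002953812721/2041718233743
949337056540099/20619339070636
18131407028074602/393809160575827
200394814365360721/4352520105404733
38054984648277382190/826543772188182171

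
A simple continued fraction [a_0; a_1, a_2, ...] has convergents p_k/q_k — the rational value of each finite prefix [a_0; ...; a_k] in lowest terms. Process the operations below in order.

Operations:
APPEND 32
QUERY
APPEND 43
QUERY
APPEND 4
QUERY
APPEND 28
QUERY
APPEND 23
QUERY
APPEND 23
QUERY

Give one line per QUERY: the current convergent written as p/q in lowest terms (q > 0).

APPEND 32: p_0 = 32·1 + 0 = 32, q_0 = 32·0 + 1 = 1 → 32/1
APPEND 43: p_1 = 43·32 + 1 = 1377, q_1 = 43·1 + 0 = 43 → 1377/43
APPEND 4: p_2 = 4·1377 + 32 = 5540, q_2 = 4·43 + 1 = 173 → 5540/173
APPEND 28: p_3 = 28·5540 + 1377 = 156497, q_3 = 28·173 + 43 = 4887 → 156497/4887
APPEND 23: p_4 = 23·156497 + 5540 = 3604971, q_4 = 23·4887 + 173 = 112574 → 3604971/112574
APPEND 23: p_5 = 23·3604971 + 156497 = 83070830, q_5 = 23·112574 + 4887 = 2594089 → 83070830/2594089

32/1
1377/43
5540/173
156497/4887
3604971/112574
83070830/2594089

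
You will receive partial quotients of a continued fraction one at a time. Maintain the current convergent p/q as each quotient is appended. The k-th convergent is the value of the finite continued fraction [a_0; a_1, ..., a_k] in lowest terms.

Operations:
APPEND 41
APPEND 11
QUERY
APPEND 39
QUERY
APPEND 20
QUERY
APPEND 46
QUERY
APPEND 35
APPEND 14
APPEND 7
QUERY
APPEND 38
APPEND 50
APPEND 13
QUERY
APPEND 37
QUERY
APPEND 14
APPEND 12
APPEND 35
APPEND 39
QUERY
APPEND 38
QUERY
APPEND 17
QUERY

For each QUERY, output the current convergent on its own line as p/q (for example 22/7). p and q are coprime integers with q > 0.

APPEND 41: p_0 = 41·1 + 0 = 41, q_0 = 41·0 + 1 = 1 → 41/1
APPEND 11: p_1 = 11·41 + 1 = 452, q_1 = 11·1 + 0 = 11 → 452/11
APPEND 39: p_2 = 39·452 + 41 = 17669, q_2 = 39·11 + 1 = 430 → 17669/430
APPEND 20: p_3 = 20·17669 + 452 = 353832, q_3 = 20·430 + 11 = 8611 → 353832/8611
APPEND 46: p_4 = 46·353832 + 17669 = 16293941, q_4 = 46·8611 + 430 = 396536 → 16293941/396536
APPEND 35: p_5 = 35·16293941 + 353832 = 570641767, q_5 = 35·396536 + 8611 = 13887371 → 570641767/13887371
APPEND 14: p_6 = 14·570641767 + 16293941 = 8005278679, q_6 = 14·13887371 + 396536 = 194819730 → 8005278679/194819730
APPEND 7: p_7 = 7·8005278679 + 570641767 = 56607592520, q_7 = 7·194819730 + 13887371 = 1377625481 → 56607592520/1377625481
APPEND 38: p_8 = 38·56607592520 + 8005278679 = 2159093794439, q_8 = 38·1377625481 + 194819730 = 52544588008 → 2159093794439/52544588008
APPEND 50: p_9 = 50·2159093794439 + 56607592520 = 108011297314470, q_9 = 50·52544588008 + 1377625481 = 2628607025881 → 108011297314470/2628607025881
APPEND 13: p_10 = 13·108011297314470 + 2159093794439 = 1406305958882549, q_10 = 13·2628607025881 + 52544588008 = 34224435924461 → 1406305958882549/34224435924461
APPEND 37: p_11 = 37·1406305958882549 + 108011297314470 = 52141331775968783, q_11 = 37·34224435924461 + 2628607025881 = 1268932736230938 → 52141331775968783/1268932736230938
APPEND 14: p_12 = 14·52141331775968783 + 1406305958882549 = 731384950822445511, q_12 = 14·1268932736230938 + 34224435924461 = 17799282743157593 → 731384950822445511/17799282743157593
APPEND 12: p_13 = 12·731384950822445511 + 52141331775968783 = 8828760741645314915, q_13 = 12·17799282743157593 + 1268932736230938 = 214860325654122054 → 8828760741645314915/214860325654122054
APPEND 35: p_14 = 35·8828760741645314915 + 731384950822445511 = 309738010908408467536, q_14 = 35·214860325654122054 + 17799282743157593 = 7537910680637429483 → 309738010908408467536/7537910680637429483
APPEND 39: p_15 = 39·309738010908408467536 + 8828760741645314915 = 12088611186169575548819, q_15 = 39·7537910680637429483 + 214860325654122054 = 294193376870513871891 → 12088611186169575548819/294193376870513871891
APPEND 38: p_16 = 38·12088611186169575548819 + 309738010908408467536 = 459676963085352279322658, q_16 = 38·294193376870513871891 + 7537910680637429483 = 11186886231760164561341 → 459676963085352279322658/11186886231760164561341
APPEND 17: p_17 = 17·459676963085352279322658 + 12088611186169575548819 = 7826596983637158324034005, q_17 = 17·11186886231760164561341 + 294193376870513871891 = 190471259316793311414688 → 7826596983637158324034005/190471259316793311414688

452/11
17669/430
353832/8611
16293941/396536
56607592520/1377625481
1406305958882549/34224435924461
52141331775968783/1268932736230938
12088611186169575548819/294193376870513871891
459676963085352279322658/11186886231760164561341
7826596983637158324034005/190471259316793311414688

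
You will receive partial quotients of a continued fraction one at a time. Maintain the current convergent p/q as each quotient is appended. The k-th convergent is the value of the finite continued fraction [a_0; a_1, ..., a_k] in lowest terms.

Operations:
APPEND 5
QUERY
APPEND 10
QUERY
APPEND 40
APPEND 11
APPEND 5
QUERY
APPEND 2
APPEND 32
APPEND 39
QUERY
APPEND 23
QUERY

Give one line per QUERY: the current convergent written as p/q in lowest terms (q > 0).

5/1
51/10
114775/22506
319344129/62619551
7353096814/1441854035

APPEND 5: p_0 = 5·1 + 0 = 5, q_0 = 5·0 + 1 = 1 → 5/1
APPEND 10: p_1 = 10·5 + 1 = 51, q_1 = 10·1 + 0 = 10 → 51/10
APPEND 40: p_2 = 40·51 + 5 = 2045, q_2 = 40·10 + 1 = 401 → 2045/401
APPEND 11: p_3 = 11·2045 + 51 = 22546, q_3 = 11·401 + 10 = 4421 → 22546/4421
APPEND 5: p_4 = 5·22546 + 2045 = 114775, q_4 = 5·4421 + 401 = 22506 → 114775/22506
APPEND 2: p_5 = 2·114775 + 22546 = 252096, q_5 = 2·22506 + 4421 = 49433 → 252096/49433
APPEND 32: p_6 = 32·252096 + 114775 = 8181847, q_6 = 32·49433 + 22506 = 1604362 → 8181847/1604362
APPEND 39: p_7 = 39·8181847 + 252096 = 319344129, q_7 = 39·1604362 + 49433 = 62619551 → 319344129/62619551
APPEND 23: p_8 = 23·319344129 + 8181847 = 7353096814, q_8 = 23·62619551 + 1604362 = 1441854035 → 7353096814/1441854035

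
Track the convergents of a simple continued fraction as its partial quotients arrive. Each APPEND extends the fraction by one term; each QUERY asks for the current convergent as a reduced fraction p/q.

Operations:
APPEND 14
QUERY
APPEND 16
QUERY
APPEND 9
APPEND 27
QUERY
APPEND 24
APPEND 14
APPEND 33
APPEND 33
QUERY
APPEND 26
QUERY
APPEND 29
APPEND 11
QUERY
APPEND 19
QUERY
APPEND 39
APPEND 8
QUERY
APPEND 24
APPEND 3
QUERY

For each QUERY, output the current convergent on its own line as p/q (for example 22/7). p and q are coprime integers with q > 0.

14/1
225/16
55278/3931
20380230343/1449305067
530503006285/37725809872
169985144544973/12088201514777
3245122713767095/230771326572118
1017083290565460519/72328130829191150
74627269524223002921/5306990060344436087

APPEND 14: p_0 = 14·1 + 0 = 14, q_0 = 14·0 + 1 = 1 → 14/1
APPEND 16: p_1 = 16·14 + 1 = 225, q_1 = 16·1 + 0 = 16 → 225/16
APPEND 9: p_2 = 9·225 + 14 = 2039, q_2 = 9·16 + 1 = 145 → 2039/145
APPEND 27: p_3 = 27·2039 + 225 = 55278, q_3 = 27·145 + 16 = 3931 → 55278/3931
APPEND 24: p_4 = 24·55278 + 2039 = 1328711, q_4 = 24·3931 + 145 = 94489 → 1328711/94489
APPEND 14: p_5 = 14·1328711 + 55278 = 18657232, q_5 = 14·94489 + 3931 = 1326777 → 18657232/1326777
APPEND 33: p_6 = 33·18657232 + 1328711 = 617017367, q_6 = 33·1326777 + 94489 = 43878130 → 617017367/43878130
APPEND 33: p_7 = 33·617017367 + 18657232 = 20380230343, q_7 = 33·43878130 + 1326777 = 1449305067 → 20380230343/1449305067
APPEND 26: p_8 = 26·20380230343 + 617017367 = 530503006285, q_8 = 26·1449305067 + 43878130 = 37725809872 → 530503006285/37725809872
APPEND 29: p_9 = 29·530503006285 + 20380230343 = 15404967412608, q_9 = 29·37725809872 + 1449305067 = 1095497791355 → 15404967412608/1095497791355
APPEND 11: p_10 = 11·15404967412608 + 530503006285 = 169985144544973, q_10 = 11·1095497791355 + 37725809872 = 12088201514777 → 169985144544973/12088201514777
APPEND 19: p_11 = 19·169985144544973 + 15404967412608 = 3245122713767095, q_11 = 19·12088201514777 + 1095497791355 = 230771326572118 → 3245122713767095/230771326572118
APPEND 39: p_12 = 39·3245122713767095 + 169985144544973 = 126729770981461678, q_12 = 39·230771326572118 + 12088201514777 = 9012169937827379 → 126729770981461678/9012169937827379
APPEND 8: p_13 = 8·126729770981461678 + 3245122713767095 = 1017083290565460519, q_13 = 8·9012169937827379 + 230771326572118 = 72328130829191150 → 1017083290565460519/72328130829191150
APPEND 24: p_14 = 24·1017083290565460519 + 126729770981461678 = 24536728744552514134, q_14 = 24·72328130829191150 + 9012169937827379 = 1744887309838414979 → 24536728744552514134/1744887309838414979
APPEND 3: p_15 = 3·24536728744552514134 + 1017083290565460519 = 74627269524223002921, q_15 = 3·1744887309838414979 + 72328130829191150 = 5306990060344436087 → 74627269524223002921/5306990060344436087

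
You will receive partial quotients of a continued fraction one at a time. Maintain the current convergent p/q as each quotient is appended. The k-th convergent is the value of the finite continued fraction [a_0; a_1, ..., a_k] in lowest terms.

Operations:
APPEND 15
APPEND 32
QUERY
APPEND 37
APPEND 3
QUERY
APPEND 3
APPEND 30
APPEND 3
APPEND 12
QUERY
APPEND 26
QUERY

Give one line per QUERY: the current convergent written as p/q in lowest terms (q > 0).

APPEND 15: p_0 = 15·1 + 0 = 15, q_0 = 15·0 + 1 = 1 → 15/1
APPEND 32: p_1 = 32·15 + 1 = 481, q_1 = 32·1 + 0 = 32 → 481/32
APPEND 37: p_2 = 37·481 + 15 = 17812, q_2 = 37·32 + 1 = 1185 → 17812/1185
APPEND 3: p_3 = 3·17812 + 481 = 53917, q_3 = 3·1185 + 32 = 3587 → 53917/3587
APPEND 3: p_4 = 3·53917 + 17812 = 179563, q_4 = 3·3587 + 1185 = 11946 → 179563/11946
APPEND 30: p_5 = 30·179563 + 53917 = 5440807, q_5 = 30·11946 + 3587 = 361967 → 5440807/361967
APPEND 3: p_6 = 3·5440807 + 179563 = 16501984, q_6 = 3·361967 + 11946 = 1097847 → 16501984/1097847
APPEND 12: p_7 = 12·16501984 + 5440807 = 203464615, q_7 = 12·1097847 + 361967 = 13536131 → 203464615/13536131
APPEND 26: p_8 = 26·203464615 + 16501984 = 5306581974, q_8 = 26·13536131 + 1097847 = 353037253 → 5306581974/353037253

481/32
53917/3587
203464615/13536131
5306581974/353037253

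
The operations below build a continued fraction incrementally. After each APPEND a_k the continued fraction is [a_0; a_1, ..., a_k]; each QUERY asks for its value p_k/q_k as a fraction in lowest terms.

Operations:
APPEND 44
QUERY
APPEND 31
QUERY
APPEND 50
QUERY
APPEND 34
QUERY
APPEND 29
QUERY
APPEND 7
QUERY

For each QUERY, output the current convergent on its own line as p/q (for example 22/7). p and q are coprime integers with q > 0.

44/1
1365/31
68294/1551
2323361/52765
67445763/1531736
474443702/10774917

APPEND 44: p_0 = 44·1 + 0 = 44, q_0 = 44·0 + 1 = 1 → 44/1
APPEND 31: p_1 = 31·44 + 1 = 1365, q_1 = 31·1 + 0 = 31 → 1365/31
APPEND 50: p_2 = 50·1365 + 44 = 68294, q_2 = 50·31 + 1 = 1551 → 68294/1551
APPEND 34: p_3 = 34·68294 + 1365 = 2323361, q_3 = 34·1551 + 31 = 52765 → 2323361/52765
APPEND 29: p_4 = 29·2323361 + 68294 = 67445763, q_4 = 29·52765 + 1551 = 1531736 → 67445763/1531736
APPEND 7: p_5 = 7·67445763 + 2323361 = 474443702, q_5 = 7·1531736 + 52765 = 10774917 → 474443702/10774917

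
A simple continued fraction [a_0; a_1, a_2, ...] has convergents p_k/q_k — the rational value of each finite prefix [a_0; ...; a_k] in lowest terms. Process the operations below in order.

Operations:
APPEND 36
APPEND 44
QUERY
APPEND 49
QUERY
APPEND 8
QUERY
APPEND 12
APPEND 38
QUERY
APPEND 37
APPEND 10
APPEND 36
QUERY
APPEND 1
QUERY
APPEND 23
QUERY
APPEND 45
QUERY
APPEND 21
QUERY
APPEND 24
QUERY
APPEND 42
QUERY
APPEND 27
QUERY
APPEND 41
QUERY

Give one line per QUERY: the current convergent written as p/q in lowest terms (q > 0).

1585/44
77701/2157
623193/17300
287751839/7988066
3856588101864/107059890215
3963419594303/110025560271
95015238770833/2637647776448
4279649164281788/118804175500431
89967647688688381/2497525333285499
2163503193692802932/60059412174352407
90957101782786411525/2524992836656086593
2458005251328925914107/68234866001888690418
100869172406268748889912/2800154498914092393731

APPEND 36: p_0 = 36·1 + 0 = 36, q_0 = 36·0 + 1 = 1 → 36/1
APPEND 44: p_1 = 44·36 + 1 = 1585, q_1 = 44·1 + 0 = 44 → 1585/44
APPEND 49: p_2 = 49·1585 + 36 = 77701, q_2 = 49·44 + 1 = 2157 → 77701/2157
APPEND 8: p_3 = 8·77701 + 1585 = 623193, q_3 = 8·2157 + 44 = 17300 → 623193/17300
APPEND 12: p_4 = 12·623193 + 77701 = 7556017, q_4 = 12·17300 + 2157 = 209757 → 7556017/209757
APPEND 38: p_5 = 38·7556017 + 623193 = 287751839, q_5 = 38·209757 + 17300 = 7988066 → 287751839/7988066
APPEND 37: p_6 = 37·287751839 + 7556017 = 10654374060, q_6 = 37·7988066 + 209757 = 295768199 → 10654374060/295768199
APPEND 10: p_7 = 10·10654374060 + 287751839 = 106831492439, q_7 = 10·295768199 + 7988066 = 2965670056 → 106831492439/2965670056
APPEND 36: p_8 = 36·106831492439 + 10654374060 = 3856588101864, q_8 = 36·2965670056 + 295768199 = 107059890215 → 3856588101864/107059890215
APPEND 1: p_9 = 1·3856588101864 + 106831492439 = 3963419594303, q_9 = 1·107059890215 + 2965670056 = 110025560271 → 3963419594303/110025560271
APPEND 23: p_10 = 23·3963419594303 + 3856588101864 = 95015238770833, q_10 = 23·110025560271 + 107059890215 = 2637647776448 → 95015238770833/2637647776448
APPEND 45: p_11 = 45·95015238770833 + 3963419594303 = 4279649164281788, q_11 = 45·2637647776448 + 110025560271 = 118804175500431 → 4279649164281788/118804175500431
APPEND 21: p_12 = 21·4279649164281788 + 95015238770833 = 89967647688688381, q_12 = 21·118804175500431 + 2637647776448 = 2497525333285499 → 89967647688688381/2497525333285499
APPEND 24: p_13 = 24·89967647688688381 + 4279649164281788 = 2163503193692802932, q_13 = 24·2497525333285499 + 118804175500431 = 60059412174352407 → 2163503193692802932/60059412174352407
APPEND 42: p_14 = 42·2163503193692802932 + 89967647688688381 = 90957101782786411525, q_14 = 42·60059412174352407 + 2497525333285499 = 2524992836656086593 → 90957101782786411525/2524992836656086593
APPEND 27: p_15 = 27·90957101782786411525 + 2163503193692802932 = 2458005251328925914107, q_15 = 27·2524992836656086593 + 60059412174352407 = 68234866001888690418 → 2458005251328925914107/68234866001888690418
APPEND 41: p_16 = 41·2458005251328925914107 + 90957101782786411525 = 100869172406268748889912, q_16 = 41·68234866001888690418 + 2524992836656086593 = 2800154498914092393731 → 100869172406268748889912/2800154498914092393731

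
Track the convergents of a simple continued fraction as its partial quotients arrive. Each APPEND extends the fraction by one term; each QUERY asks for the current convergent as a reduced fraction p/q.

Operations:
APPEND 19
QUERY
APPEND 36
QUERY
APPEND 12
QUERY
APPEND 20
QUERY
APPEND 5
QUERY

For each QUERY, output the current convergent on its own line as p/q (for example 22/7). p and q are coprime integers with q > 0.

19/1
685/36
8239/433
165465/8696
835564/43913

APPEND 19: p_0 = 19·1 + 0 = 19, q_0 = 19·0 + 1 = 1 → 19/1
APPEND 36: p_1 = 36·19 + 1 = 685, q_1 = 36·1 + 0 = 36 → 685/36
APPEND 12: p_2 = 12·685 + 19 = 8239, q_2 = 12·36 + 1 = 433 → 8239/433
APPEND 20: p_3 = 20·8239 + 685 = 165465, q_3 = 20·433 + 36 = 8696 → 165465/8696
APPEND 5: p_4 = 5·165465 + 8239 = 835564, q_4 = 5·8696 + 433 = 43913 → 835564/43913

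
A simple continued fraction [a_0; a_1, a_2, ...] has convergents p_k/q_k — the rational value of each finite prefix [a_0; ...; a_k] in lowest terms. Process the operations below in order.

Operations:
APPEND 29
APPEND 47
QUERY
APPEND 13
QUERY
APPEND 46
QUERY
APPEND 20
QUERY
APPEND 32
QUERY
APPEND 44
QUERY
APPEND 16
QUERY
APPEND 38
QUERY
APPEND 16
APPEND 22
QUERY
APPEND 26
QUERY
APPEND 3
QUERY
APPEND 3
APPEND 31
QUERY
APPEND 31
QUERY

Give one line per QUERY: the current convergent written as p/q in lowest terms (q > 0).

1364/47
17761/612
818370/28199
16385161/564592
525143522/18095143
23122700129/796750884
370488345586/12766109287
14101679832397/485908903790
4986043724439033/171806697442184
129863134201078796/4474761442066711
394575446327675421/13596091023642317
41115849115034932250/1416750160926445839
1275904912039267004809/43964518023232814671

APPEND 29: p_0 = 29·1 + 0 = 29, q_0 = 29·0 + 1 = 1 → 29/1
APPEND 47: p_1 = 47·29 + 1 = 1364, q_1 = 47·1 + 0 = 47 → 1364/47
APPEND 13: p_2 = 13·1364 + 29 = 17761, q_2 = 13·47 + 1 = 612 → 17761/612
APPEND 46: p_3 = 46·17761 + 1364 = 818370, q_3 = 46·612 + 47 = 28199 → 818370/28199
APPEND 20: p_4 = 20·818370 + 17761 = 16385161, q_4 = 20·28199 + 612 = 564592 → 16385161/564592
APPEND 32: p_5 = 32·16385161 + 818370 = 525143522, q_5 = 32·564592 + 28199 = 18095143 → 525143522/18095143
APPEND 44: p_6 = 44·525143522 + 16385161 = 23122700129, q_6 = 44·18095143 + 564592 = 796750884 → 23122700129/796750884
APPEND 16: p_7 = 16·23122700129 + 525143522 = 370488345586, q_7 = 16·796750884 + 18095143 = 12766109287 → 370488345586/12766109287
APPEND 38: p_8 = 38·370488345586 + 23122700129 = 14101679832397, q_8 = 38·12766109287 + 796750884 = 485908903790 → 14101679832397/485908903790
APPEND 16: p_9 = 16·14101679832397 + 370488345586 = 225997365663938, q_9 = 16·485908903790 + 12766109287 = 7787308569927 → 225997365663938/7787308569927
APPEND 22: p_10 = 22·225997365663938 + 14101679832397 = 4986043724439033, q_10 = 22·7787308569927 + 485908903790 = 171806697442184 → 4986043724439033/171806697442184
APPEND 26: p_11 = 26·4986043724439033 + 225997365663938 = 129863134201078796, q_11 = 26·171806697442184 + 7787308569927 = 4474761442066711 → 129863134201078796/4474761442066711
APPEND 3: p_12 = 3·129863134201078796 + 4986043724439033 = 394575446327675421, q_12 = 3·4474761442066711 + 171806697442184 = 13596091023642317 → 394575446327675421/13596091023642317
APPEND 3: p_13 = 3·394575446327675421 + 129863134201078796 = 1313589473184105059, q_13 = 3·13596091023642317 + 4474761442066711 = 45263034512993662 → 1313589473184105059/45263034512993662
APPEND 31: p_14 = 31·1313589473184105059 + 394575446327675421 = 41115849115034932250, q_14 = 31·45263034512993662 + 13596091023642317 = 1416750160926445839 → 41115849115034932250/1416750160926445839
APPEND 31: p_15 = 31·41115849115034932250 + 1313589473184105059 = 1275904912039267004809, q_15 = 31·1416750160926445839 + 45263034512993662 = 43964518023232814671 → 1275904912039267004809/43964518023232814671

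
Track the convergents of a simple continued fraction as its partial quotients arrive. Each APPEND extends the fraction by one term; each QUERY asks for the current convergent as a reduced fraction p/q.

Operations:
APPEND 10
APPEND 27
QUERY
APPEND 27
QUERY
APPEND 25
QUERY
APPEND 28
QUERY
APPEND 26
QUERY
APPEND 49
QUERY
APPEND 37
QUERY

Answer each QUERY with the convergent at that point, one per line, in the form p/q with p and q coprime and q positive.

APPEND 10: p_0 = 10·1 + 0 = 10, q_0 = 10·0 + 1 = 1 → 10/1
APPEND 27: p_1 = 27·10 + 1 = 271, q_1 = 27·1 + 0 = 27 → 271/27
APPEND 27: p_2 = 27·271 + 10 = 7327, q_2 = 27·27 + 1 = 730 → 7327/730
APPEND 25: p_3 = 25·7327 + 271 = 183446, q_3 = 25·730 + 27 = 18277 → 183446/18277
APPEND 28: p_4 = 28·183446 + 7327 = 5143815, q_4 = 28·18277 + 730 = 512486 → 5143815/512486
APPEND 26: p_5 = 26·5143815 + 183446 = 133922636, q_5 = 26·512486 + 18277 = 13342913 → 133922636/13342913
APPEND 49: p_6 = 49·133922636 + 5143815 = 6567352979, q_6 = 49·13342913 + 512486 = 654315223 → 6567352979/654315223
APPEND 37: p_7 = 37·6567352979 + 133922636 = 243125982859, q_7 = 37·654315223 + 13342913 = 24223006164 → 243125982859/24223006164

271/27
7327/730
183446/18277
5143815/512486
133922636/13342913
6567352979/654315223
243125982859/24223006164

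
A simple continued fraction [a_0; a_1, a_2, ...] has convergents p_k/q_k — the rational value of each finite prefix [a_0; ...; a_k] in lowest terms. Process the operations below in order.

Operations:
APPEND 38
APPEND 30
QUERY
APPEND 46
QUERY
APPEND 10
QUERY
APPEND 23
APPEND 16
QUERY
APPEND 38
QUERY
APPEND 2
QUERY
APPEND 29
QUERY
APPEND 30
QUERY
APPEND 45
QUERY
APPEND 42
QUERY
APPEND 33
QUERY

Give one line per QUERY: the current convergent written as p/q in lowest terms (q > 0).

APPEND 38: p_0 = 38·1 + 0 = 38, q_0 = 38·0 + 1 = 1 → 38/1
APPEND 30: p_1 = 30·38 + 1 = 1141, q_1 = 30·1 + 0 = 30 → 1141/30
APPEND 46: p_2 = 46·1141 + 38 = 52524, q_2 = 46·30 + 1 = 1381 → 52524/1381
APPEND 10: p_3 = 10·52524 + 1141 = 526381, q_3 = 10·1381 + 30 = 13840 → 526381/13840
APPEND 23: p_4 = 23·526381 + 52524 = 12159287, q_4 = 23·13840 + 1381 = 319701 → 12159287/319701
APPEND 16: p_5 = 16·12159287 + 526381 = 195074973, q_5 = 16·319701 + 13840 = 5129056 → 195074973/5129056
APPEND 38: p_6 = 38·195074973 + 12159287 = 7425008261, q_6 = 38·5129056 + 319701 = 195223829 → 7425008261/195223829
APPEND 2: p_7 = 2·7425008261 + 195074973 = 15045091495, q_7 = 2·195223829 + 5129056 = 395576714 → 15045091495/395576714
APPEND 29: p_8 = 29·15045091495 + 7425008261 = 443732661616, q_8 = 29·395576714 + 195223829 = 11666948535 → 443732661616/11666948535
APPEND 30: p_9 = 30·443732661616 + 15045091495 = 13327024939975, q_9 = 30·11666948535 + 395576714 = 350404032764 → 13327024939975/350404032764
APPEND 45: p_10 = 45·13327024939975 + 443732661616 = 600159854960491, q_10 = 45·350404032764 + 11666948535 = 15779848422915 → 600159854960491/15779848422915
APPEND 42: p_11 = 42·600159854960491 + 13327024939975 = 25220040933280597, q_11 = 42·15779848422915 + 350404032764 = 663104037795194 → 25220040933280597/663104037795194
APPEND 33: p_12 = 33·25220040933280597 + 600159854960491 = 832861510653220192, q_12 = 33·663104037795194 + 15779848422915 = 21898213095664317 → 832861510653220192/21898213095664317

1141/30
52524/1381
526381/13840
195074973/5129056
7425008261/195223829
15045091495/395576714
443732661616/11666948535
13327024939975/350404032764
600159854960491/15779848422915
25220040933280597/663104037795194
832861510653220192/21898213095664317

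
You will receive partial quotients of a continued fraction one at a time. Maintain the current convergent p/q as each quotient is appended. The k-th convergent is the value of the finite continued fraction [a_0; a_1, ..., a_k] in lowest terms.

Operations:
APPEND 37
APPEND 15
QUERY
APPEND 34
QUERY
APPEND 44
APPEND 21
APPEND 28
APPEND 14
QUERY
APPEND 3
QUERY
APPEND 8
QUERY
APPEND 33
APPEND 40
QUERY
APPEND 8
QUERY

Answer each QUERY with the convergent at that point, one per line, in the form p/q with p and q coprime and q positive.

556/15
18941/511
6901791133/186200056
21197106187/571866387
176478640629/4761131152
233976168518389/6312328907272
1877654340394056/50656320452579

APPEND 37: p_0 = 37·1 + 0 = 37, q_0 = 37·0 + 1 = 1 → 37/1
APPEND 15: p_1 = 15·37 + 1 = 556, q_1 = 15·1 + 0 = 15 → 556/15
APPEND 34: p_2 = 34·556 + 37 = 18941, q_2 = 34·15 + 1 = 511 → 18941/511
APPEND 44: p_3 = 44·18941 + 556 = 833960, q_3 = 44·511 + 15 = 22499 → 833960/22499
APPEND 21: p_4 = 21·833960 + 18941 = 17532101, q_4 = 21·22499 + 511 = 472990 → 17532101/472990
APPEND 28: p_5 = 28·17532101 + 833960 = 491732788, q_5 = 28·472990 + 22499 = 13266219 → 491732788/13266219
APPEND 14: p_6 = 14·491732788 + 17532101 = 6901791133, q_6 = 14·13266219 + 472990 = 186200056 → 6901791133/186200056
APPEND 3: p_7 = 3·6901791133 + 491732788 = 21197106187, q_7 = 3·186200056 + 13266219 = 571866387 → 21197106187/571866387
APPEND 8: p_8 = 8·21197106187 + 6901791133 = 176478640629, q_8 = 8·571866387 + 186200056 = 4761131152 → 176478640629/4761131152
APPEND 33: p_9 = 33·176478640629 + 21197106187 = 5844992246944, q_9 = 33·4761131152 + 571866387 = 157689194403 → 5844992246944/157689194403
APPEND 40: p_10 = 40·5844992246944 + 176478640629 = 233976168518389, q_10 = 40·157689194403 + 4761131152 = 6312328907272 → 233976168518389/6312328907272
APPEND 8: p_11 = 8·233976168518389 + 5844992246944 = 1877654340394056, q_11 = 8·6312328907272 + 157689194403 = 50656320452579 → 1877654340394056/50656320452579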